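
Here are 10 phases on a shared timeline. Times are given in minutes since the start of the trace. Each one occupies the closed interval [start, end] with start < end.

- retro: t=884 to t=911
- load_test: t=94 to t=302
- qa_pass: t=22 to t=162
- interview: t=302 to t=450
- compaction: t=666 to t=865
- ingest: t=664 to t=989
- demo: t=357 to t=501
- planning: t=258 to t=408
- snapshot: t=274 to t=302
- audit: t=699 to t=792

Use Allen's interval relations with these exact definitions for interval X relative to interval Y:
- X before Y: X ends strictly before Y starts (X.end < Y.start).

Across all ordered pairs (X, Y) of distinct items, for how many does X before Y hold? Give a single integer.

Checking all 90 ordered pairs for relation 'before'; matching pairs in alphabetical order:
(audit, retro): audit before retro ✓
(compaction, retro): compaction before retro ✓
(demo, audit): demo before audit ✓
(demo, compaction): demo before compaction ✓
(demo, ingest): demo before ingest ✓
(demo, retro): demo before retro ✓
(interview, audit): interview before audit ✓
(interview, compaction): interview before compaction ✓
(interview, ingest): interview before ingest ✓
(interview, retro): interview before retro ✓
(load_test, audit): load_test before audit ✓
(load_test, compaction): load_test before compaction ✓
(load_test, demo): load_test before demo ✓
(load_test, ingest): load_test before ingest ✓
(load_test, retro): load_test before retro ✓
(planning, audit): planning before audit ✓
(planning, compaction): planning before compaction ✓
(planning, ingest): planning before ingest ✓
(planning, retro): planning before retro ✓
(qa_pass, audit): qa_pass before audit ✓
(qa_pass, compaction): qa_pass before compaction ✓
(qa_pass, demo): qa_pass before demo ✓
(qa_pass, ingest): qa_pass before ingest ✓
(qa_pass, interview): qa_pass before interview ✓
... plus 8 further pairs not listed.
Count: 32.

32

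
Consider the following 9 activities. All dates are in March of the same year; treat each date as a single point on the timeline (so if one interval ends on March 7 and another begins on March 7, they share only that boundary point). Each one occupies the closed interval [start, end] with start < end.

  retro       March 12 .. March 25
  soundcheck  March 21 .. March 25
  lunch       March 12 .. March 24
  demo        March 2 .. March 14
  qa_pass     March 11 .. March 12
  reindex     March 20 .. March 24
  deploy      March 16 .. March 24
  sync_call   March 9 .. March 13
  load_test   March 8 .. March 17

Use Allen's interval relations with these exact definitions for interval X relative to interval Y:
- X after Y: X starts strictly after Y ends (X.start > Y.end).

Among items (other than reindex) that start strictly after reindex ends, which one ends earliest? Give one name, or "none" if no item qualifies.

Target reindex = [March 20, March 24].
demo [March 2, March 14] → before → excluded.
deploy [March 16, March 24] → finished-by → excluded.
load_test [March 8, March 17] → before → excluded.
lunch [March 12, March 24] → finished-by → excluded.
qa_pass [March 11, March 12] → before → excluded.
retro [March 12, March 25] → contains → excluded.
soundcheck [March 21, March 25] → overlapped-by → excluded.
sync_call [March 9, March 13] → before → excluded.
No candidates → none.

none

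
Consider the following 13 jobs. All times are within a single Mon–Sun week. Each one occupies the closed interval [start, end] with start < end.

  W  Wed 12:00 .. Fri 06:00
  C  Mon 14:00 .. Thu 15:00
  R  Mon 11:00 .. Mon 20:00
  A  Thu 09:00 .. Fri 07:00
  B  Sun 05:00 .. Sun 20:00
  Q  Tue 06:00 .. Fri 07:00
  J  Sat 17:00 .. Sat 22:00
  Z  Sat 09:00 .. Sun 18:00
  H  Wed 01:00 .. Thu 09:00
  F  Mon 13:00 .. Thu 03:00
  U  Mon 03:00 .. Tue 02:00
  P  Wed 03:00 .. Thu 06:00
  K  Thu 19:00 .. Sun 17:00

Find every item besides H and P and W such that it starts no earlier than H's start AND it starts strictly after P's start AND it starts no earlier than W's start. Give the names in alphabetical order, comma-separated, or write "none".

A, B, J, K, Z

Conditions: its start is no earlier than H's start (X.start >= Wed 01:00) AND its start is strictly after P's start (X.start > Wed 03:00) AND its start is no earlier than W's start (X.start >= Wed 12:00).
A: start Thu 09:00 >= Wed 01:00? ✓; start Thu 09:00 > Wed 03:00? ✓; start Thu 09:00 >= Wed 12:00? ✓ → yes.
B: start Sun 05:00 >= Wed 01:00? ✓; start Sun 05:00 > Wed 03:00? ✓; start Sun 05:00 >= Wed 12:00? ✓ → yes.
C: start Mon 14:00 >= Wed 01:00? ✗; start Mon 14:00 > Wed 03:00? ✗; start Mon 14:00 >= Wed 12:00? ✗ → no.
F: start Mon 13:00 >= Wed 01:00? ✗; start Mon 13:00 > Wed 03:00? ✗; start Mon 13:00 >= Wed 12:00? ✗ → no.
J: start Sat 17:00 >= Wed 01:00? ✓; start Sat 17:00 > Wed 03:00? ✓; start Sat 17:00 >= Wed 12:00? ✓ → yes.
K: start Thu 19:00 >= Wed 01:00? ✓; start Thu 19:00 > Wed 03:00? ✓; start Thu 19:00 >= Wed 12:00? ✓ → yes.
Q: start Tue 06:00 >= Wed 01:00? ✗; start Tue 06:00 > Wed 03:00? ✗; start Tue 06:00 >= Wed 12:00? ✗ → no.
R: start Mon 11:00 >= Wed 01:00? ✗; start Mon 11:00 > Wed 03:00? ✗; start Mon 11:00 >= Wed 12:00? ✗ → no.
U: start Mon 03:00 >= Wed 01:00? ✗; start Mon 03:00 > Wed 03:00? ✗; start Mon 03:00 >= Wed 12:00? ✗ → no.
Z: start Sat 09:00 >= Wed 01:00? ✓; start Sat 09:00 > Wed 03:00? ✓; start Sat 09:00 >= Wed 12:00? ✓ → yes.
Result: A, B, J, K, Z.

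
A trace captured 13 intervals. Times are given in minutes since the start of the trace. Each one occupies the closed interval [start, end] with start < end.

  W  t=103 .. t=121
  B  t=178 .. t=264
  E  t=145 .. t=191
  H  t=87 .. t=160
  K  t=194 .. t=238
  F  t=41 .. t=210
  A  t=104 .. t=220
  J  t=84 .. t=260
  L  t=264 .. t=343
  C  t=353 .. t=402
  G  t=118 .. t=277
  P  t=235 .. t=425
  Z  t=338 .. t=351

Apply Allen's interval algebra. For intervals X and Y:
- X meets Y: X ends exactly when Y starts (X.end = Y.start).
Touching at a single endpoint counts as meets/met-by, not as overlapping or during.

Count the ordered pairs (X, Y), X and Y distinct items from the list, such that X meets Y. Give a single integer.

Checking all 156 ordered pairs for relation 'meets'; matching pairs in alphabetical order:
(B, L): B meets L ✓
Count: 1.

1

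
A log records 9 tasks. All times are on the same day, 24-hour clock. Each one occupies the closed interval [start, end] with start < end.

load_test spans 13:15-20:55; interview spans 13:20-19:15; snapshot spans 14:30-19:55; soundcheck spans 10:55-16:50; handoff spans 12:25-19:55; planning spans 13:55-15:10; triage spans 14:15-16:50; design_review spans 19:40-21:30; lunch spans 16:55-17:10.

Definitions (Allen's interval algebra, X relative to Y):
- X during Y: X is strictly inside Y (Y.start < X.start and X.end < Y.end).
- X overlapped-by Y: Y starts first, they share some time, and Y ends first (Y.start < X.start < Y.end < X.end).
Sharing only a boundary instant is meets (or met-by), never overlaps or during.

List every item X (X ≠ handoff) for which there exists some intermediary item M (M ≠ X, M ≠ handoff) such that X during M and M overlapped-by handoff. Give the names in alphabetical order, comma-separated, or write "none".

interview, lunch, planning, snapshot, triage

Target handoff = [12:25, 19:55].
Intermediaries M with M overlapped-by handoff: design_review, load_test.
Via design_review — items with X during design_review: none.
Via load_test — items with X during load_test: interview, lunch, planning, snapshot, triage.
Union: interview, lunch, planning, snapshot, triage.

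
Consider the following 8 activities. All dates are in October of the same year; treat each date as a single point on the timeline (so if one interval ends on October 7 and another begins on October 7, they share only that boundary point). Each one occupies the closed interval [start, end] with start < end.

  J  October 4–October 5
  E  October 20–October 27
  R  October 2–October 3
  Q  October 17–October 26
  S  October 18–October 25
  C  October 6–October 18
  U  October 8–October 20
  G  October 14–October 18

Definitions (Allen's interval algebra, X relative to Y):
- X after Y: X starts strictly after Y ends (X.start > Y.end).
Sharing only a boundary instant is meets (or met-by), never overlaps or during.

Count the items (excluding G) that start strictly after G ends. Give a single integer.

1

Target G = [October 14, October 18].
C [October 6, October 18] → finished-by → no.
E [October 20, October 27] → after → counts.
J [October 4, October 5] → before → no.
Q [October 17, October 26] → overlapped-by → no.
R [October 2, October 3] → before → no.
S [October 18, October 25] → met-by → no.
U [October 8, October 20] → contains → no.
Total: 1.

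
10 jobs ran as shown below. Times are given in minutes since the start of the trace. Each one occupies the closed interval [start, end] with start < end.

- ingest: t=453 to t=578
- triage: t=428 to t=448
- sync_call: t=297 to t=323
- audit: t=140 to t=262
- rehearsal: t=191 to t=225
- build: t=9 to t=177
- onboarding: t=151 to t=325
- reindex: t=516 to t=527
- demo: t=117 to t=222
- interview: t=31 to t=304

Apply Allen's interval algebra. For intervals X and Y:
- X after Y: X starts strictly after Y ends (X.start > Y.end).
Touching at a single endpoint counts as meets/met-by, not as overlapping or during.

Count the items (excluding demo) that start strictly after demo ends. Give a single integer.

4

Target demo = [t=117, t=222].
audit [t=140, t=262] → overlapped-by → no.
build [t=9, t=177] → overlaps → no.
ingest [t=453, t=578] → after → counts.
interview [t=31, t=304] → contains → no.
onboarding [t=151, t=325] → overlapped-by → no.
rehearsal [t=191, t=225] → overlapped-by → no.
reindex [t=516, t=527] → after → counts.
sync_call [t=297, t=323] → after → counts.
triage [t=428, t=448] → after → counts.
Total: 4.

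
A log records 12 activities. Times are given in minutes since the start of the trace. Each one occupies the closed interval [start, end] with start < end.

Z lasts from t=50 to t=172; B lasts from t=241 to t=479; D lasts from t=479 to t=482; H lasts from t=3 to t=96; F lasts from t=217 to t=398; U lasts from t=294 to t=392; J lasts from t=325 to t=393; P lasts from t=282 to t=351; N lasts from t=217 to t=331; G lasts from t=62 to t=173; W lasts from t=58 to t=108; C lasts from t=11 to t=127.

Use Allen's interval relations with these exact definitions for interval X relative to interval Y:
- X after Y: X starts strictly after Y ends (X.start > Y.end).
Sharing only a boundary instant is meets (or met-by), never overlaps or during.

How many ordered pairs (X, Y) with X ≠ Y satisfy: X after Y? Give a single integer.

Checking all 132 ordered pairs for relation 'after'; matching pairs in alphabetical order:
(B, C): B after C ✓
(B, G): B after G ✓
(B, H): B after H ✓
(B, W): B after W ✓
(B, Z): B after Z ✓
(D, C): D after C ✓
(D, F): D after F ✓
(D, G): D after G ✓
(D, H): D after H ✓
(D, J): D after J ✓
(D, N): D after N ✓
(D, P): D after P ✓
(D, U): D after U ✓
(D, W): D after W ✓
(D, Z): D after Z ✓
(F, C): F after C ✓
(F, G): F after G ✓
(F, H): F after H ✓
(F, W): F after W ✓
(F, Z): F after Z ✓
(J, C): J after C ✓
(J, G): J after G ✓
(J, H): J after H ✓
(J, W): J after W ✓
... plus 16 further pairs not listed.
Count: 40.

40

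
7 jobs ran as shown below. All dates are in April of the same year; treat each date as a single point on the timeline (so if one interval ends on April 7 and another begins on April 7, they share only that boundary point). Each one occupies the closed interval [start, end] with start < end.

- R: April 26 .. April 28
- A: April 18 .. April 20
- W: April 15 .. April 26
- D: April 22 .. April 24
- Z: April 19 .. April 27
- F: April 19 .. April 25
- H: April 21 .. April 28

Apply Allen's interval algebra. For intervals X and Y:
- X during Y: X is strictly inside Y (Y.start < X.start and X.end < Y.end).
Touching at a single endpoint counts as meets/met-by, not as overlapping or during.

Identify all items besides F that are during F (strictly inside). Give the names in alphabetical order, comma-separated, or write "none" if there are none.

D

Target F = [April 19, April 25].
A [April 18, April 20] → overlaps → no.
D [April 22, April 24] → during → yes.
H [April 21, April 28] → overlapped-by → no.
R [April 26, April 28] → after → no.
W [April 15, April 26] → contains → no.
Z [April 19, April 27] → started-by → no.
Result: D.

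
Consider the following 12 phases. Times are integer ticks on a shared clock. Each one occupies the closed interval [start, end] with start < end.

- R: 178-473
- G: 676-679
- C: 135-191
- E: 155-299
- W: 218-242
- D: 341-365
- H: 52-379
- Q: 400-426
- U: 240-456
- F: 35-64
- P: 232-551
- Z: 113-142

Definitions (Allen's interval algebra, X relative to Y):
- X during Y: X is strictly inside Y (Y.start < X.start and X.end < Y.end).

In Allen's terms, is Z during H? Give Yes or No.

Z = [113, 142], H = [52, 379].
Actual relation of Z to H: during.
Asked whether 'during' holds → Yes.

Yes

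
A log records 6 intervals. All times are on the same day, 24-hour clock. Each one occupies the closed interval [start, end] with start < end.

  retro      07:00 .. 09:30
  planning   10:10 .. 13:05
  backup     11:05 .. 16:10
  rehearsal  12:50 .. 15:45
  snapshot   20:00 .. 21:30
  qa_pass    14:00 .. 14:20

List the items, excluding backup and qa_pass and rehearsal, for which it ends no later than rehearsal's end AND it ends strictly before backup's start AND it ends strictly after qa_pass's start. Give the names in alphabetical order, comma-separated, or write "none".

none

Conditions: its end is no later than rehearsal's end (X.end <= 15:45) AND its end is strictly before backup's start (X.end < 11:05) AND its end is strictly after qa_pass's start (X.end > 14:00).
planning: end 13:05 <= 15:45? ✓; end 13:05 < 11:05? ✗; end 13:05 > 14:00? ✗ → no.
retro: end 09:30 <= 15:45? ✓; end 09:30 < 11:05? ✓; end 09:30 > 14:00? ✗ → no.
snapshot: end 21:30 <= 15:45? ✗; end 21:30 < 11:05? ✗; end 21:30 > 14:00? ✓ → no.
Result: none.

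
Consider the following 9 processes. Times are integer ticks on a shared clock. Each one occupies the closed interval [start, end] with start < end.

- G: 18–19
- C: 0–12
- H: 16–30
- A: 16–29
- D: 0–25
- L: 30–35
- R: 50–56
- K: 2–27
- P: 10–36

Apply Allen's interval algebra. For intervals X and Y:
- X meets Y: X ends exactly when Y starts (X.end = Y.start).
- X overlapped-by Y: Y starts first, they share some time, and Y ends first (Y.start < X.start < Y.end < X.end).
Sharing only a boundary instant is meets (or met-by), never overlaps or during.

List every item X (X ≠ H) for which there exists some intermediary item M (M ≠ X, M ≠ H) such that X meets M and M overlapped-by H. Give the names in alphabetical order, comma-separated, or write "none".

Target H = [16, 30].
Intermediaries M with M overlapped-by H: none.
Union: none.

none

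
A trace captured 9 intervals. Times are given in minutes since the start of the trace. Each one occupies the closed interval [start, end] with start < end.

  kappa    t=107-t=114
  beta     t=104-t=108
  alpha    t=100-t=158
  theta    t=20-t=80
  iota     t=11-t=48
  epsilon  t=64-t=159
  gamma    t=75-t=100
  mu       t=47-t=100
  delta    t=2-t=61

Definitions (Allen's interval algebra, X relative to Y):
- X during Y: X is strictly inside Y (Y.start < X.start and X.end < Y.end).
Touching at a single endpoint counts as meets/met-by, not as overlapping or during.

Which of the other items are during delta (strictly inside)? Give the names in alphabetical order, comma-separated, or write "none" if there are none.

iota

Target delta = [t=2, t=61].
alpha [t=100, t=158] → after → no.
beta [t=104, t=108] → after → no.
epsilon [t=64, t=159] → after → no.
gamma [t=75, t=100] → after → no.
iota [t=11, t=48] → during → yes.
kappa [t=107, t=114] → after → no.
mu [t=47, t=100] → overlapped-by → no.
theta [t=20, t=80] → overlapped-by → no.
Result: iota.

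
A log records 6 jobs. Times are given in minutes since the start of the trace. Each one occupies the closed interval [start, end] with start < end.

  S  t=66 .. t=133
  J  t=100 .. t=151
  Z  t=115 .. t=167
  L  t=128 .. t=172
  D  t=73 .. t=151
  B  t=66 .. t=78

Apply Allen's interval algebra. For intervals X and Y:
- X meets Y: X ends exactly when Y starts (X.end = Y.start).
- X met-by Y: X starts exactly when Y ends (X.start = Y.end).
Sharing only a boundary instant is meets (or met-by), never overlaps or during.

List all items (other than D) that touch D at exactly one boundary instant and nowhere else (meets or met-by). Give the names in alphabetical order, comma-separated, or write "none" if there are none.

Target D = [t=73, t=151].
B [t=66, t=78] → overlaps → no.
J [t=100, t=151] → finishes → no.
L [t=128, t=172] → overlapped-by → no.
S [t=66, t=133] → overlaps → no.
Z [t=115, t=167] → overlapped-by → no.
Result: none.

none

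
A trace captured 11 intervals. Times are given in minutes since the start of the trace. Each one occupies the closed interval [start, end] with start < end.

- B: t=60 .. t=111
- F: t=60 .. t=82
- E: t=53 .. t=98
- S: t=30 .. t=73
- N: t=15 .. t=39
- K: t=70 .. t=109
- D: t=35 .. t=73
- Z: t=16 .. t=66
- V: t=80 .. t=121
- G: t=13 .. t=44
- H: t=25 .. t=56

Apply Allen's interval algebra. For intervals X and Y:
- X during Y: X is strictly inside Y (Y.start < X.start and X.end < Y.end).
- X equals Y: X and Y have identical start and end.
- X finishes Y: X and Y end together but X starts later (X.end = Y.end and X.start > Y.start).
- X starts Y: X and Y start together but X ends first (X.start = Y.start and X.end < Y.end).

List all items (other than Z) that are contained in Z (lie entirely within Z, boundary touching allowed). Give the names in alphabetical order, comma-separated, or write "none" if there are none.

Target Z = [t=16, t=66].
B [t=60, t=111] → overlapped-by → no.
D [t=35, t=73] → overlapped-by → no.
E [t=53, t=98] → overlapped-by → no.
F [t=60, t=82] → overlapped-by → no.
G [t=13, t=44] → overlaps → no.
H [t=25, t=56] → during → yes.
K [t=70, t=109] → after → no.
N [t=15, t=39] → overlaps → no.
S [t=30, t=73] → overlapped-by → no.
V [t=80, t=121] → after → no.
Result: H.

H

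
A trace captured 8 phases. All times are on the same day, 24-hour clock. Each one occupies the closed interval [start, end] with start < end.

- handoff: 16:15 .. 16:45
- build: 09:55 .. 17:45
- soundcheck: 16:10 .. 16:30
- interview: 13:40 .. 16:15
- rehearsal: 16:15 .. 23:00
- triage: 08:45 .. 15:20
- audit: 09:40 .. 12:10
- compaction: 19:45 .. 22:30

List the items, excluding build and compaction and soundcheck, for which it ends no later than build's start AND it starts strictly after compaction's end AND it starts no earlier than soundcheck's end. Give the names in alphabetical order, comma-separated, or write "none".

Conditions: its end is no later than build's start (X.end <= 09:55) AND its start is strictly after compaction's end (X.start > 22:30) AND its start is no earlier than soundcheck's end (X.start >= 16:30).
audit: end 12:10 <= 09:55? ✗; start 09:40 > 22:30? ✗; start 09:40 >= 16:30? ✗ → no.
handoff: end 16:45 <= 09:55? ✗; start 16:15 > 22:30? ✗; start 16:15 >= 16:30? ✗ → no.
interview: end 16:15 <= 09:55? ✗; start 13:40 > 22:30? ✗; start 13:40 >= 16:30? ✗ → no.
rehearsal: end 23:00 <= 09:55? ✗; start 16:15 > 22:30? ✗; start 16:15 >= 16:30? ✗ → no.
triage: end 15:20 <= 09:55? ✗; start 08:45 > 22:30? ✗; start 08:45 >= 16:30? ✗ → no.
Result: none.

none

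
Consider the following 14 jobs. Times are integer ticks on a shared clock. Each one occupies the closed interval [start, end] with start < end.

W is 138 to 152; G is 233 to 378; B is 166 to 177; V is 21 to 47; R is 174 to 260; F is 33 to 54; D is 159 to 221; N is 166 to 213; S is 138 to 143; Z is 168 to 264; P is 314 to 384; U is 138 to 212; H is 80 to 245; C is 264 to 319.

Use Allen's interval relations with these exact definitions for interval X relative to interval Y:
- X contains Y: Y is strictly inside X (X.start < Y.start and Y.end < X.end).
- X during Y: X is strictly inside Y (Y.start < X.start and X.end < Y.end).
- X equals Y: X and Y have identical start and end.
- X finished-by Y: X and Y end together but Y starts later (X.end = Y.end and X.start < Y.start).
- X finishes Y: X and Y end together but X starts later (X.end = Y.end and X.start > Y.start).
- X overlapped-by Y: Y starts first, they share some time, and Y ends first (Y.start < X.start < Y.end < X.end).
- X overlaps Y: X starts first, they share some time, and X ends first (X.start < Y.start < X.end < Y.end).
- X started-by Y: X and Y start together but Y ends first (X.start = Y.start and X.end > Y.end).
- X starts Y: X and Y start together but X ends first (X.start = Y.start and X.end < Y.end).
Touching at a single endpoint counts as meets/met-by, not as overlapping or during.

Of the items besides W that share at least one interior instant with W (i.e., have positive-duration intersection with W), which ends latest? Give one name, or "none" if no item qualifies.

Target W = [138, 152].
B [166, 177] → after → excluded.
C [264, 319] → after → excluded.
D [159, 221] → after → excluded.
F [33, 54] → before → excluded.
G [233, 378] → after → excluded.
H [80, 245] → contains → candidate.
N [166, 213] → after → excluded.
P [314, 384] → after → excluded.
R [174, 260] → after → excluded.
S [138, 143] → starts → candidate.
U [138, 212] → started-by → candidate.
V [21, 47] → before → excluded.
Z [168, 264] → after → excluded.
Among candidates, latest end is 245 → H.

H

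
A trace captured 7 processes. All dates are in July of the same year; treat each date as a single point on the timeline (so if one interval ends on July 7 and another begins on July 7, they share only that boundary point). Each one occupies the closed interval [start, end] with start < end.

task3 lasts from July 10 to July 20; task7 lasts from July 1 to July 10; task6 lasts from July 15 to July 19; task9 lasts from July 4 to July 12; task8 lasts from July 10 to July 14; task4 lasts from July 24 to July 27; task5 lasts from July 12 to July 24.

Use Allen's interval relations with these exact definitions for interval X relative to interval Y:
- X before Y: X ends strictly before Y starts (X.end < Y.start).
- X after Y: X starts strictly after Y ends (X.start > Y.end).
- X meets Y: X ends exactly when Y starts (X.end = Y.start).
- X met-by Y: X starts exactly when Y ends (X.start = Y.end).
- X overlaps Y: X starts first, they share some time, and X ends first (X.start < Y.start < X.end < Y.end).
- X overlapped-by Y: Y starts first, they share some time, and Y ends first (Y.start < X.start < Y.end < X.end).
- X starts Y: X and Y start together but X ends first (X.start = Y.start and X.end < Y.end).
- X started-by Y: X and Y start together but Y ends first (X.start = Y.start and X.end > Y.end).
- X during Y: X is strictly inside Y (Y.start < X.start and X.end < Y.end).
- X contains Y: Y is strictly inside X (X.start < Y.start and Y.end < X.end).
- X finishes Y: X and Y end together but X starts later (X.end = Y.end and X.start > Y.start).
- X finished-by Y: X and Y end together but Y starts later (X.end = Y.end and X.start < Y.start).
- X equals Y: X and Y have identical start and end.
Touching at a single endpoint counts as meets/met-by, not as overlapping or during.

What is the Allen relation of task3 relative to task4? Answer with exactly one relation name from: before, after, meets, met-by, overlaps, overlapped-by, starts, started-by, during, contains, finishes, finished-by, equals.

before

task3 = [July 10, July 20]; task4 = [July 24, July 27].
Compare endpoints: task3.start < task4.start, task3.start < task4.end, task3.end < task4.start, task3.end < task4.end.
That pattern is 'before'.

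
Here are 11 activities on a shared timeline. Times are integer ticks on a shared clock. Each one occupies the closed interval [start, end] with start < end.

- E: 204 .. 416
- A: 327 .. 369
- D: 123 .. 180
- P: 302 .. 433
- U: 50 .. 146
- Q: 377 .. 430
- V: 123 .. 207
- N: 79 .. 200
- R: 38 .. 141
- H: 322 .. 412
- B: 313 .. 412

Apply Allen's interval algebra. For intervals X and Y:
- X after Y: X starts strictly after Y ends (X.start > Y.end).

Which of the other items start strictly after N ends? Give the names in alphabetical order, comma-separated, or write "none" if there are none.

A, B, E, H, P, Q

Target N = [79, 200].
A [327, 369] → after → yes.
B [313, 412] → after → yes.
D [123, 180] → during → no.
E [204, 416] → after → yes.
H [322, 412] → after → yes.
P [302, 433] → after → yes.
Q [377, 430] → after → yes.
R [38, 141] → overlaps → no.
U [50, 146] → overlaps → no.
V [123, 207] → overlapped-by → no.
Result: A, B, E, H, P, Q.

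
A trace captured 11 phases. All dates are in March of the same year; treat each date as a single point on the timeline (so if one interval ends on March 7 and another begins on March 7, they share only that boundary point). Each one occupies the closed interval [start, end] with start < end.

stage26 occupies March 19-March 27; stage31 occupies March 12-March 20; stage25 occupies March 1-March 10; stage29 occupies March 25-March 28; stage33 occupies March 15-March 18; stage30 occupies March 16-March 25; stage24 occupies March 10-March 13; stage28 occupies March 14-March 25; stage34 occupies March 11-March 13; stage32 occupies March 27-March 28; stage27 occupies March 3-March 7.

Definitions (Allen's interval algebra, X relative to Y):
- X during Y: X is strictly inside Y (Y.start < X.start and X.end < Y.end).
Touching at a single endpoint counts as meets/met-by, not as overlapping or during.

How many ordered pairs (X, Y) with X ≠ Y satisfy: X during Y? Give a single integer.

3

Checking all 110 ordered pairs for relation 'during'; matching pairs in alphabetical order:
(stage27, stage25): stage27 during stage25 ✓
(stage33, stage28): stage33 during stage28 ✓
(stage33, stage31): stage33 during stage31 ✓
Count: 3.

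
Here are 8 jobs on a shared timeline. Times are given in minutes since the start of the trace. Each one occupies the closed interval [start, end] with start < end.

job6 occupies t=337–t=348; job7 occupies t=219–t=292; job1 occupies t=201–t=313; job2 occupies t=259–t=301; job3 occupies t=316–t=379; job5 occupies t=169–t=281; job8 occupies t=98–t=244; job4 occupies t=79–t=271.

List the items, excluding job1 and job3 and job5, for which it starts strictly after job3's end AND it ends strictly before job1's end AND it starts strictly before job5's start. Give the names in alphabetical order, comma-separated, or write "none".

none

Conditions: its start is strictly after job3's end (X.start > t=379) AND its end is strictly before job1's end (X.end < t=313) AND its start is strictly before job5's start (X.start < t=169).
job2: start t=259 > t=379? ✗; end t=301 < t=313? ✓; start t=259 < t=169? ✗ → no.
job4: start t=79 > t=379? ✗; end t=271 < t=313? ✓; start t=79 < t=169? ✓ → no.
job6: start t=337 > t=379? ✗; end t=348 < t=313? ✗; start t=337 < t=169? ✗ → no.
job7: start t=219 > t=379? ✗; end t=292 < t=313? ✓; start t=219 < t=169? ✗ → no.
job8: start t=98 > t=379? ✗; end t=244 < t=313? ✓; start t=98 < t=169? ✓ → no.
Result: none.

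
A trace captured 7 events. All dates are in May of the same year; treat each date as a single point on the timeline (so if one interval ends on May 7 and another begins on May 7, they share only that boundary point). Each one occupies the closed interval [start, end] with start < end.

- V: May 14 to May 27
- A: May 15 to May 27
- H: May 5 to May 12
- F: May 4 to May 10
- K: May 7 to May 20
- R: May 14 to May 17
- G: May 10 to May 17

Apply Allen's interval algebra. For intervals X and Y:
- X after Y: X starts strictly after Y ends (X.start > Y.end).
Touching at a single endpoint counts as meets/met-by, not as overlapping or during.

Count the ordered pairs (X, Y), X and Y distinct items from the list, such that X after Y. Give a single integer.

6

Checking all 42 ordered pairs for relation 'after'; matching pairs in alphabetical order:
(A, F): A after F ✓
(A, H): A after H ✓
(R, F): R after F ✓
(R, H): R after H ✓
(V, F): V after F ✓
(V, H): V after H ✓
Count: 6.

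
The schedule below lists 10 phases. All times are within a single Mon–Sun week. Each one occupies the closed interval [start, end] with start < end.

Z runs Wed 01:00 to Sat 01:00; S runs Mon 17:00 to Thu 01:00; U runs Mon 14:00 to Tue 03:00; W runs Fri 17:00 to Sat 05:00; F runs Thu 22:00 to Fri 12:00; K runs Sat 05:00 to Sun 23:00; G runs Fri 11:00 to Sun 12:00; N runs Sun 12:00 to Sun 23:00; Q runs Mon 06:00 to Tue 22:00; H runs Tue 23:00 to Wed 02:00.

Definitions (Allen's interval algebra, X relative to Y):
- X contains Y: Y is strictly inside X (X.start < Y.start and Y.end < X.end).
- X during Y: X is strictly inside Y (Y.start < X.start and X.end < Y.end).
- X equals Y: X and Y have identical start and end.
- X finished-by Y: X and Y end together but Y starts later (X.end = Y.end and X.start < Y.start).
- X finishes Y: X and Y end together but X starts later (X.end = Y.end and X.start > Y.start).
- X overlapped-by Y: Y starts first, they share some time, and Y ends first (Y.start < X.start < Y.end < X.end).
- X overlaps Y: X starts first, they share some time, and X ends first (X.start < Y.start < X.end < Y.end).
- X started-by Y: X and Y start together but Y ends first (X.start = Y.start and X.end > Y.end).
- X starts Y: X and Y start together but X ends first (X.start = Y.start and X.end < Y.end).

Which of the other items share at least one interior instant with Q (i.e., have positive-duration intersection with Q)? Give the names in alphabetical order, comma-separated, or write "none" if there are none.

Target Q = [Mon 06:00, Tue 22:00].
F [Thu 22:00, Fri 12:00] → after → no.
G [Fri 11:00, Sun 12:00] → after → no.
H [Tue 23:00, Wed 02:00] → after → no.
K [Sat 05:00, Sun 23:00] → after → no.
N [Sun 12:00, Sun 23:00] → after → no.
S [Mon 17:00, Thu 01:00] → overlapped-by → yes.
U [Mon 14:00, Tue 03:00] → during → yes.
W [Fri 17:00, Sat 05:00] → after → no.
Z [Wed 01:00, Sat 01:00] → after → no.
Result: S, U.

S, U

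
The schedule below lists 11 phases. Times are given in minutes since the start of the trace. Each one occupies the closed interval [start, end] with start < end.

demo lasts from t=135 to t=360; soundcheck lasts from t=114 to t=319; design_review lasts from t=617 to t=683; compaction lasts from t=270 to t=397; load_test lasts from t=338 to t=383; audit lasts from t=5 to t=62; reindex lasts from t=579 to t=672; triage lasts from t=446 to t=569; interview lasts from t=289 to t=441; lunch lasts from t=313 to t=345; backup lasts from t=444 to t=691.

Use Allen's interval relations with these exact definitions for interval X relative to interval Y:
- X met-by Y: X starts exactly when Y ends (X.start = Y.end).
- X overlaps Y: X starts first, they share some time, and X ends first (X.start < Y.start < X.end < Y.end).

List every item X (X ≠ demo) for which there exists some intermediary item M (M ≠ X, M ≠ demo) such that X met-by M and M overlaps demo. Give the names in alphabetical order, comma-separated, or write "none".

none

Target demo = [t=135, t=360].
Intermediaries M with M overlaps demo: soundcheck.
Via soundcheck — items with X met-by soundcheck: none.
Union: none.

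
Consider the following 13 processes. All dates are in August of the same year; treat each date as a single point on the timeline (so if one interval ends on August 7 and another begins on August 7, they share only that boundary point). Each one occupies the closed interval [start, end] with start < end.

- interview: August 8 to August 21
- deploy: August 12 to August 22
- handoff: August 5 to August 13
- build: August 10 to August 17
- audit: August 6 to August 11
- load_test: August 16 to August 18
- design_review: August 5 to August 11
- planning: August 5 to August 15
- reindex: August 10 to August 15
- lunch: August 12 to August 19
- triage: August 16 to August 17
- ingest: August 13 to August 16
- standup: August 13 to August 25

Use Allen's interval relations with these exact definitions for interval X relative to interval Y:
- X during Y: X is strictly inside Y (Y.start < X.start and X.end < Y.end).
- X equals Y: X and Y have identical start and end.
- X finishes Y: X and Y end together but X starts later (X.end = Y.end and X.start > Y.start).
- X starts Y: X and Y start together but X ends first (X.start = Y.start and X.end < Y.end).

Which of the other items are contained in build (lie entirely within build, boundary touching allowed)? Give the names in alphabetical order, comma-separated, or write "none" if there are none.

ingest, reindex, triage

Target build = [August 10, August 17].
audit [August 6, August 11] → overlaps → no.
deploy [August 12, August 22] → overlapped-by → no.
design_review [August 5, August 11] → overlaps → no.
handoff [August 5, August 13] → overlaps → no.
ingest [August 13, August 16] → during → yes.
interview [August 8, August 21] → contains → no.
load_test [August 16, August 18] → overlapped-by → no.
lunch [August 12, August 19] → overlapped-by → no.
planning [August 5, August 15] → overlaps → no.
reindex [August 10, August 15] → starts → yes.
standup [August 13, August 25] → overlapped-by → no.
triage [August 16, August 17] → finishes → yes.
Result: ingest, reindex, triage.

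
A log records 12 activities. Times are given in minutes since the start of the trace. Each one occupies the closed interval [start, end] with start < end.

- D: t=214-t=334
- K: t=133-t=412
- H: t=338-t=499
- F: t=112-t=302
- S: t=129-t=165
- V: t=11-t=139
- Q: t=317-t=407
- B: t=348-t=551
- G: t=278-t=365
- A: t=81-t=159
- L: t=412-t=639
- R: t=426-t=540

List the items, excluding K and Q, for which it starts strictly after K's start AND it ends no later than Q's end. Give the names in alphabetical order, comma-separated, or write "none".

D, G

Conditions: its start is strictly after K's start (X.start > t=133) AND its end is no later than Q's end (X.end <= t=407).
A: start t=81 > t=133? ✗; end t=159 <= t=407? ✓ → no.
B: start t=348 > t=133? ✓; end t=551 <= t=407? ✗ → no.
D: start t=214 > t=133? ✓; end t=334 <= t=407? ✓ → yes.
F: start t=112 > t=133? ✗; end t=302 <= t=407? ✓ → no.
G: start t=278 > t=133? ✓; end t=365 <= t=407? ✓ → yes.
H: start t=338 > t=133? ✓; end t=499 <= t=407? ✗ → no.
L: start t=412 > t=133? ✓; end t=639 <= t=407? ✗ → no.
R: start t=426 > t=133? ✓; end t=540 <= t=407? ✗ → no.
S: start t=129 > t=133? ✗; end t=165 <= t=407? ✓ → no.
V: start t=11 > t=133? ✗; end t=139 <= t=407? ✓ → no.
Result: D, G.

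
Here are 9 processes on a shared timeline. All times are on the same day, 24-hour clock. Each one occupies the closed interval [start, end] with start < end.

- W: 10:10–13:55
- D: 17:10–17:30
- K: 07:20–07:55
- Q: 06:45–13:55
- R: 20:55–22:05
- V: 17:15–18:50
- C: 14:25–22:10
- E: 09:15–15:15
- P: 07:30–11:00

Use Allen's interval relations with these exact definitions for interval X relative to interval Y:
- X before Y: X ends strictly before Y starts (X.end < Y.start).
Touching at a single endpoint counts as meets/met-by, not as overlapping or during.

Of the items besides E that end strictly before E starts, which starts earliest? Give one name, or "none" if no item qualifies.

Target E = [09:15, 15:15].
C [14:25, 22:10] → overlapped-by → excluded.
D [17:10, 17:30] → after → excluded.
K [07:20, 07:55] → before → candidate.
P [07:30, 11:00] → overlaps → excluded.
Q [06:45, 13:55] → overlaps → excluded.
R [20:55, 22:05] → after → excluded.
V [17:15, 18:50] → after → excluded.
W [10:10, 13:55] → during → excluded.
Among candidates, earliest start is 07:20 → K.

K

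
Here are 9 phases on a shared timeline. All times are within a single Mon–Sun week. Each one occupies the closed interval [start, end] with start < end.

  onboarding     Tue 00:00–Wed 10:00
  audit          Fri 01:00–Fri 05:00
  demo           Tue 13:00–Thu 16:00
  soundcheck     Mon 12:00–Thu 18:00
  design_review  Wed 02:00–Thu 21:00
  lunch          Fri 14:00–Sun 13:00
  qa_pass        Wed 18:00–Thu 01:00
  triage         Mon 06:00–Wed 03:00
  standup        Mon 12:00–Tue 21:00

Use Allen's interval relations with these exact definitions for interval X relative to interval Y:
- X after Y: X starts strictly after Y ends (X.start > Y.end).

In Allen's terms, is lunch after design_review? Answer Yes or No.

lunch = [Fri 14:00, Sun 13:00], design_review = [Wed 02:00, Thu 21:00].
Actual relation of lunch to design_review: after.
Asked whether 'after' holds → Yes.

Yes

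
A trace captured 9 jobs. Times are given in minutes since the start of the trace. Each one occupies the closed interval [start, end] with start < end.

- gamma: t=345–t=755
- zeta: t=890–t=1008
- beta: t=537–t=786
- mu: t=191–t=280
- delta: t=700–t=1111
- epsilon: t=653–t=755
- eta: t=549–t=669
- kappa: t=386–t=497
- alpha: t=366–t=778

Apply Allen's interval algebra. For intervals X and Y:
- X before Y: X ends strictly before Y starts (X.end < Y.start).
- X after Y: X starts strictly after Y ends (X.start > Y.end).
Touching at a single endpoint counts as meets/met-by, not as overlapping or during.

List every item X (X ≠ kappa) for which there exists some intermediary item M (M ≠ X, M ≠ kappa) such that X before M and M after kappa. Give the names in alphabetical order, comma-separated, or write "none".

Target kappa = [t=386, t=497].
Intermediaries M with M after kappa: beta, delta, epsilon, eta, zeta.
Via beta — items with X before beta: mu.
Via delta — items with X before delta: eta, mu.
Via epsilon — items with X before epsilon: mu.
Via eta — items with X before eta: mu.
Via zeta — items with X before zeta: alpha, beta, epsilon, eta, gamma, mu.
Union: alpha, beta, epsilon, eta, gamma, mu.

alpha, beta, epsilon, eta, gamma, mu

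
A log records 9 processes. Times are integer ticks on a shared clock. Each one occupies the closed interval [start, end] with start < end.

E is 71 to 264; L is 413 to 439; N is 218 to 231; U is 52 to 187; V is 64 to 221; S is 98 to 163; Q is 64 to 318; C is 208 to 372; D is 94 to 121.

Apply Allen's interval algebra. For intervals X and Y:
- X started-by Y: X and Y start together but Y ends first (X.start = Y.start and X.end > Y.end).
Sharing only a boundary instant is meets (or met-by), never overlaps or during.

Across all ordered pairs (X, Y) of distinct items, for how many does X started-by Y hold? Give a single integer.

1

Checking all 72 ordered pairs for relation 'started-by'; matching pairs in alphabetical order:
(Q, V): Q started-by V ✓
Count: 1.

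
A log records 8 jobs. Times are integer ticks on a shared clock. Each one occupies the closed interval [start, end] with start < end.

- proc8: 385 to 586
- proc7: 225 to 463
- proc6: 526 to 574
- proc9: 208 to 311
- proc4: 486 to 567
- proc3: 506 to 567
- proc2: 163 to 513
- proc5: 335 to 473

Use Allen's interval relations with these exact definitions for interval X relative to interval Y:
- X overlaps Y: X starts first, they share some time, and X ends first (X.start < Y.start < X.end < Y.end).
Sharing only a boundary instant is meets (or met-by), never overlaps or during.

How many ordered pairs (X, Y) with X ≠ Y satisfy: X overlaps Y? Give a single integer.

9

Checking all 56 ordered pairs for relation 'overlaps'; matching pairs in alphabetical order:
(proc2, proc3): proc2 overlaps proc3 ✓
(proc2, proc4): proc2 overlaps proc4 ✓
(proc2, proc8): proc2 overlaps proc8 ✓
(proc3, proc6): proc3 overlaps proc6 ✓
(proc4, proc6): proc4 overlaps proc6 ✓
(proc5, proc8): proc5 overlaps proc8 ✓
(proc7, proc5): proc7 overlaps proc5 ✓
(proc7, proc8): proc7 overlaps proc8 ✓
(proc9, proc7): proc9 overlaps proc7 ✓
Count: 9.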